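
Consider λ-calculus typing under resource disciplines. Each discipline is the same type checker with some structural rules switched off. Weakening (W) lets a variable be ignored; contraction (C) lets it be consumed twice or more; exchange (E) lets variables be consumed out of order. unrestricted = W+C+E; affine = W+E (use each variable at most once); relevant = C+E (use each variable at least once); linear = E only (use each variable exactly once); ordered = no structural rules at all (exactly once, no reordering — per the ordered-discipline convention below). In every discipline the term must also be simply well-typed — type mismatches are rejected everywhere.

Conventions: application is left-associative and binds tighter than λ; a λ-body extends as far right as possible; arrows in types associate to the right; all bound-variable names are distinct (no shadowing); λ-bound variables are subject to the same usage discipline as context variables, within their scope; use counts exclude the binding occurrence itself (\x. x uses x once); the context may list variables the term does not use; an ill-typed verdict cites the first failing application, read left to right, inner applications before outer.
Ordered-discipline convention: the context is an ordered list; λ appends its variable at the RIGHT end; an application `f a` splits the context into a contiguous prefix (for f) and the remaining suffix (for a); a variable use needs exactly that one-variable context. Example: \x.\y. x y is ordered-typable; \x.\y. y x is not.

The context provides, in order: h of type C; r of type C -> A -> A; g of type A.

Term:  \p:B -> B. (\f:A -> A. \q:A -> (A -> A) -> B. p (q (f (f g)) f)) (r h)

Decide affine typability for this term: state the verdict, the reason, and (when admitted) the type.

no — needs contraction — f ×3
counts: h: 1×, r: 1×, g: 1×, p (λ-bound): 1×, f (λ-bound): 3×, q (λ-bound): 1×
use order (left to right): p, q, f, f, g, f, r, h
typing: well-typed — term : (B -> B) -> (A -> (A -> A) -> B) -> B
all disciplines: ordered ✗, linear ✗, affine ✗, relevant ✓, unrestricted ✓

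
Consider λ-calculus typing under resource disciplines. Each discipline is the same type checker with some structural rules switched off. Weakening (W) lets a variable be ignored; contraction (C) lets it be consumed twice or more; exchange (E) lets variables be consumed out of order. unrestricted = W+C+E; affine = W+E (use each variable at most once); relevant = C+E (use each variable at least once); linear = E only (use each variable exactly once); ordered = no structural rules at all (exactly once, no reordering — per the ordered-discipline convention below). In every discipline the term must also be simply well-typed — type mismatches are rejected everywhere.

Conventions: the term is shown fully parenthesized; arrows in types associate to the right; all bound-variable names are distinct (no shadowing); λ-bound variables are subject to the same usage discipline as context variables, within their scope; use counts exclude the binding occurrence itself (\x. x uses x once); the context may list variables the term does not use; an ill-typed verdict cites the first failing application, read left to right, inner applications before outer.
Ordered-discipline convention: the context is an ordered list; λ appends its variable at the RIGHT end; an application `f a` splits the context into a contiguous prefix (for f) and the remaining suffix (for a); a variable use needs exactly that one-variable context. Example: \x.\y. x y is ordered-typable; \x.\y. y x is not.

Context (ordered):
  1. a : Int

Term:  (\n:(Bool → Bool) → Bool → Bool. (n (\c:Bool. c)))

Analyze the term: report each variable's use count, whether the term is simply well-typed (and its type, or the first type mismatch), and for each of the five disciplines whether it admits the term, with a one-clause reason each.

counts: a ×0; n (bound) ×1; c (bound) ×1
use order (left to right): n, c
typing: the term checks, with type ((Bool → Bool) → Bool → Bool) → Bool → Bool
ordered: ✗, a never used (weakening)
linear: ✗, a never used (weakening)
affine: ✓, no duplicate uses among a, n, c
relevant: ✗, a never used (weakening)
unrestricted: ✓, well-typed at ((Bool → Bool) → Bool → Bool) → Bool → Bool; no restrictions here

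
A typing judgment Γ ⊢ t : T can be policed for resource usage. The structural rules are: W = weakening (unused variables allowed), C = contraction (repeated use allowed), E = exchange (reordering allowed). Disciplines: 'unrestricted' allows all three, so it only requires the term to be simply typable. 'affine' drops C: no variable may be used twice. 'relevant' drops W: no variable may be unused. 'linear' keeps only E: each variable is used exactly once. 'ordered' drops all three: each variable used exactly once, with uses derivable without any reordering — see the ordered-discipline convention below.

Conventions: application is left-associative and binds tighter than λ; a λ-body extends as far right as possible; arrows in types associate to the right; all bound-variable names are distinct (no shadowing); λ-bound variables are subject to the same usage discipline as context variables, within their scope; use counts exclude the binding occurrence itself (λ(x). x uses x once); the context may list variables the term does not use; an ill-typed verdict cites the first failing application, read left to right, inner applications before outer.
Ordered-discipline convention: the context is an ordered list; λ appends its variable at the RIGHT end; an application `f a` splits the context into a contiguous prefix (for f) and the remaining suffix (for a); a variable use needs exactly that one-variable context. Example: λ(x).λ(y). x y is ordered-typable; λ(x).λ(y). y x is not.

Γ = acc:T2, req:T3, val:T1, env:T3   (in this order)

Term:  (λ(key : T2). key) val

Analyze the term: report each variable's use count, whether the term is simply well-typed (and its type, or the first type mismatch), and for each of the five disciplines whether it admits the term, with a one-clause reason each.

counts: acc: 0×, req: 0×, val: 1×, env: 0×, key [bound]: 1×
order of uses: key, val
typing: ill-typed: argument of type T1 where T2 is required
ordered: ✗ — fails simple typing
linear: ✗ — a type mismatch blocks all five
affine: ✗ — the type mismatch rejects it
relevant: ✗ — not simply typable
unrestricted: ✗ — fails simple typing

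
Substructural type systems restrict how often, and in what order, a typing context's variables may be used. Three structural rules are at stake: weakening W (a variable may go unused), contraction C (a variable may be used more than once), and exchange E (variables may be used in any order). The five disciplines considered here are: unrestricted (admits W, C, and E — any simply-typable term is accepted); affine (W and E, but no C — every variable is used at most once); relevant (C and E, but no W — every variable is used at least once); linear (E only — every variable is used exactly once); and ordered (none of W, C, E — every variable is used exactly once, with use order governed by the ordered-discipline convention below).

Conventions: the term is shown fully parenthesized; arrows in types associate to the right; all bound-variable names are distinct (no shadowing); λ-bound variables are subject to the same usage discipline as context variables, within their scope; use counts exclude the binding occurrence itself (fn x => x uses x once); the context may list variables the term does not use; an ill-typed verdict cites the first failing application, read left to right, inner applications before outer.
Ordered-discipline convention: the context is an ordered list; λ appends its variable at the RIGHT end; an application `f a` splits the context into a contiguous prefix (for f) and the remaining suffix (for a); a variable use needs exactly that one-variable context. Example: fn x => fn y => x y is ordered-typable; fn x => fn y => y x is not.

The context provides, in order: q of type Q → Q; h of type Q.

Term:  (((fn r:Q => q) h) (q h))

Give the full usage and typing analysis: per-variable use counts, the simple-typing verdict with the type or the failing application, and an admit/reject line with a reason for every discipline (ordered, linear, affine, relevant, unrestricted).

variable uses: q: 2; h: 2; r (bound): 0
uses in reading order: q, h, q, h
typing: the term checks, with type Q
ordered: ✗, q ×2, h ×2 used more than once (contraction); needs weakening: r unused
linear: ✗, q ×2, h ×2 used more than once (contraction); needs weakening: r unused
affine: ✗, q ×2, h ×2 used more than once (contraction)
relevant: ✗, needs weakening: r unused
unrestricted: ✓, simply typable at Q; W, C, E all held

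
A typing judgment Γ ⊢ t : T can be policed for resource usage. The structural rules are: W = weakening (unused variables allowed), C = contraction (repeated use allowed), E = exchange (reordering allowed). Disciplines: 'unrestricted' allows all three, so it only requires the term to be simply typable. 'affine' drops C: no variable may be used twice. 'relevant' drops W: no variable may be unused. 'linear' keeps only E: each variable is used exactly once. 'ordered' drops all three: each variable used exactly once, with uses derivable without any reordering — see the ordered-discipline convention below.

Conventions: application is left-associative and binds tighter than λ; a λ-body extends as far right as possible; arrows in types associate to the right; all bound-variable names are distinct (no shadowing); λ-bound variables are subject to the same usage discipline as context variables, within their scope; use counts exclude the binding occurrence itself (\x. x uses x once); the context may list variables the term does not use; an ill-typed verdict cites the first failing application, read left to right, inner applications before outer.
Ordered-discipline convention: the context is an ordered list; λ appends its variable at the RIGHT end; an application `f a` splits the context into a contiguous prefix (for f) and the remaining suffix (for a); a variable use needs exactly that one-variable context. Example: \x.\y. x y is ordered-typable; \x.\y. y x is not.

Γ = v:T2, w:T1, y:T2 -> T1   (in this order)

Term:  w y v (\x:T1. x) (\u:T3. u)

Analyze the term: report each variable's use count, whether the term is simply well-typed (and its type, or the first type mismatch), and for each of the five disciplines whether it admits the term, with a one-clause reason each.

usage: v=1; w=1; y=1; x [bound]=1; u [bound]=1
use order (left to right): w, y, v, x, u
typing: ill-typed: non-arrow in function slot: T1
ordered ✗ (not simply typable)
linear ✗ (fails simple typing)
affine ✗ (a type mismatch blocks all five)
relevant ✗ (the type mismatch rejects it)
unrestricted ✗ (not simply typable)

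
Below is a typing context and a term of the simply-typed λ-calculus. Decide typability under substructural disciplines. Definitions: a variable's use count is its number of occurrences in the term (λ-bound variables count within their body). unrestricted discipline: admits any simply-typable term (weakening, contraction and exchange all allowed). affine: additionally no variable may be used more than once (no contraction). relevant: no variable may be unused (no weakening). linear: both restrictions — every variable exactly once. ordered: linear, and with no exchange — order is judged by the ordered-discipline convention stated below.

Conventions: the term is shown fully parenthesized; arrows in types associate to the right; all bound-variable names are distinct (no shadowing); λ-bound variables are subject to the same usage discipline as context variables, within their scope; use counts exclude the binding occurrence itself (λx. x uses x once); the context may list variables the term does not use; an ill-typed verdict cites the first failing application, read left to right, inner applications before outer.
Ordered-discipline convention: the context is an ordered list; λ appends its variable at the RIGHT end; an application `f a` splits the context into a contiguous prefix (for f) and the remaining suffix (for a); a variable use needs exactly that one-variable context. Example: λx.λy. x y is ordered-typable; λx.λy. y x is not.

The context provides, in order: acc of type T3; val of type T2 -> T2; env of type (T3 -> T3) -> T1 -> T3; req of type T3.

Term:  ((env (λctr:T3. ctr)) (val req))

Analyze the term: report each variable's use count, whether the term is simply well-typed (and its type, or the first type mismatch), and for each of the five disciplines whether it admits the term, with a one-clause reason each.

counts: acc ×0; val ×1; env ×1; req ×1; ctr [bound] ×1
left-to-right use order: env, ctr, val, req
typing: ill-typed: a function awaiting T2 gets T3
ordered: ✗, fails simple typing
linear: ✗, a type mismatch blocks all five
affine: ✗, the type mismatch rejects it
relevant: ✗, not simply typable
unrestricted: ✗, fails simple typing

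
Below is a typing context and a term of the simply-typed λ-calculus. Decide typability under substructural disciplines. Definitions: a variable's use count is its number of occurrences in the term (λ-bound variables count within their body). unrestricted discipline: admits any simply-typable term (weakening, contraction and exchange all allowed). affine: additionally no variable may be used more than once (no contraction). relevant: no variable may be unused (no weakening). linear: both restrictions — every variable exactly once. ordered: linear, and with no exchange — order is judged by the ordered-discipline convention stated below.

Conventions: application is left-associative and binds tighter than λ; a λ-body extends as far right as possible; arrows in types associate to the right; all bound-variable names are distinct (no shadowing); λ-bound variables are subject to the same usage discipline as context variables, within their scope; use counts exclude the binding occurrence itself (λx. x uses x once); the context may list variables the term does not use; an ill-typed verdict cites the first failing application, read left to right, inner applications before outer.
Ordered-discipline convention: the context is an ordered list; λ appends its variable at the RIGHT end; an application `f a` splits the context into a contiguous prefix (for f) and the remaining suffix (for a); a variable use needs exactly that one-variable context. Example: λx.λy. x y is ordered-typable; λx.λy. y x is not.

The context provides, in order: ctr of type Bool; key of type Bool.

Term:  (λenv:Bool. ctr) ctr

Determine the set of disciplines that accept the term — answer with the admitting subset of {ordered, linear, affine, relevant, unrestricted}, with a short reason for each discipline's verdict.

accepted by: unrestricted
variable uses: ctr ×2, key ×0, env [bound] ×0
use order (left to right): ctr, ctr
typing: well-typed — term : Bool
ordered ✗ (needs contraction — ctr ×2; unused: key, env — weakening required)
linear ✗ (needs contraction — ctr ×2; unused: key, env — weakening required)
affine ✗ (needs contraction — ctr ×2)
relevant ✗ (unused: key, env — weakening required)
unrestricted ✓ (type-checks (Bool) and nothing is barred)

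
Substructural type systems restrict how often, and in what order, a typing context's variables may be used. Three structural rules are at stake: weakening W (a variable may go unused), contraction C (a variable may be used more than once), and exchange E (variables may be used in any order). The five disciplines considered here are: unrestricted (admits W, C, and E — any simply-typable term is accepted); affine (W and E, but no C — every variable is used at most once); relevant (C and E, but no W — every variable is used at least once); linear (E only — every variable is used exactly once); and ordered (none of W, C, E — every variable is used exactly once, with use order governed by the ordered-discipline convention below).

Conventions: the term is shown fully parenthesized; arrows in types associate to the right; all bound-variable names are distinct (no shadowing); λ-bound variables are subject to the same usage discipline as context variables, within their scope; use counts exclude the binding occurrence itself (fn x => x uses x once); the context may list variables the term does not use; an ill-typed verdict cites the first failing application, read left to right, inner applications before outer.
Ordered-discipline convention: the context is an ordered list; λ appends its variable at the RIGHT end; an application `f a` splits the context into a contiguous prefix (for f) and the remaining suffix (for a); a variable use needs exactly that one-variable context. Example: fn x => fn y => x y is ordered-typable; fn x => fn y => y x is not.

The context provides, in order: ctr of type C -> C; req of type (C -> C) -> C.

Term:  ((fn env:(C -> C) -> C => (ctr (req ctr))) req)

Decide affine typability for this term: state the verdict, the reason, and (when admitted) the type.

no — repeated use of ctr ×2, req ×2
counts: ctr=2; req=2; env (λ-bound)=0
left-to-right use order: ctr, req, ctr, req
typing: well-typed at C
all disciplines: ordered ✗; linear ✗; affine ✗; relevant ✗; unrestricted ✓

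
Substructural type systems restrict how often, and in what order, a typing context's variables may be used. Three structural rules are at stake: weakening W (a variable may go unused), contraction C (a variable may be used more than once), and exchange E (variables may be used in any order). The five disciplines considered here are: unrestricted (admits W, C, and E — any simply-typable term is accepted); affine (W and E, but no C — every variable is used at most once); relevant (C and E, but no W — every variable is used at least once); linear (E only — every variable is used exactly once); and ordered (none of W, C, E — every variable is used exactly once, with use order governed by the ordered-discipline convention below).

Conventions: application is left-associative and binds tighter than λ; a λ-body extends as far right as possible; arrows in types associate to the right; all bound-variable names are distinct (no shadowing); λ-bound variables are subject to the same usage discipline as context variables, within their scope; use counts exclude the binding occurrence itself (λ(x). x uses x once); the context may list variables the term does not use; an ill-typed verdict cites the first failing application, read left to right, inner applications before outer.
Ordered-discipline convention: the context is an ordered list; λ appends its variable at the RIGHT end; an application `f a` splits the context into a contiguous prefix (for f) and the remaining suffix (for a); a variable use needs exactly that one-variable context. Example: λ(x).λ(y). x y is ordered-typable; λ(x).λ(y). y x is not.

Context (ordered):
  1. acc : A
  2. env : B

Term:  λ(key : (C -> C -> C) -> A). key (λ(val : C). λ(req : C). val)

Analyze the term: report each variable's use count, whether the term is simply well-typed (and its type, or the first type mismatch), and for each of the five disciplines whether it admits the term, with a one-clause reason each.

usage: acc: 0×, env: 0×, key [bound]: 1×, val [bound]: 1×, req [bound]: 0×
order of uses: key, val
typing: well-typed at ((C -> C -> C) -> A) -> A
ordered: ✗, acc, env, req left unused
linear: ✗, acc, env, req left unused
affine: ✓, no duplicate uses among acc, env, key, val, req
relevant: ✗, acc, env, req left unused
unrestricted: ✓, simply typable at ((C -> C -> C) -> A) -> A; W, C, E all held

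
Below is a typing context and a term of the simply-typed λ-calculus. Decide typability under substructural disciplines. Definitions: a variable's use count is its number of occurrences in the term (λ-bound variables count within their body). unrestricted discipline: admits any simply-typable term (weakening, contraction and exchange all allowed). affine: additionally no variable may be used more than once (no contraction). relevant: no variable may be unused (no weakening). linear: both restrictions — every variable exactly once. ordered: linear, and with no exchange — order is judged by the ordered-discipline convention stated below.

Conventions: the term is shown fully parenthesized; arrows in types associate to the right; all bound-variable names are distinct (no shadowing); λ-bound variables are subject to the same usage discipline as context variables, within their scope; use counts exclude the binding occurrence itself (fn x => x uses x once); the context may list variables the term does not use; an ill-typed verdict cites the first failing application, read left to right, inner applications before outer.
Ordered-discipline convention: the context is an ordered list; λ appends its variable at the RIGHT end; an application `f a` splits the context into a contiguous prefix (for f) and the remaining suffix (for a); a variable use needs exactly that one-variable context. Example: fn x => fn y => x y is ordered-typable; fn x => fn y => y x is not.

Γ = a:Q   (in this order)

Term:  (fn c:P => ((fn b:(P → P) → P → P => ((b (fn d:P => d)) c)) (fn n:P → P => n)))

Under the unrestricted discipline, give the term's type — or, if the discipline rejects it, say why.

term : P → P
usage: a ×0; c (bound) ×1; b (bound) ×1; d (bound) ×1; n (bound) ×1
use order (left to right): b, d, c, n
typing: well-typed — term : P → P
summary: ordered ✗ | linear ✗ | affine ✓ | relevant ✗ | unrestricted ✓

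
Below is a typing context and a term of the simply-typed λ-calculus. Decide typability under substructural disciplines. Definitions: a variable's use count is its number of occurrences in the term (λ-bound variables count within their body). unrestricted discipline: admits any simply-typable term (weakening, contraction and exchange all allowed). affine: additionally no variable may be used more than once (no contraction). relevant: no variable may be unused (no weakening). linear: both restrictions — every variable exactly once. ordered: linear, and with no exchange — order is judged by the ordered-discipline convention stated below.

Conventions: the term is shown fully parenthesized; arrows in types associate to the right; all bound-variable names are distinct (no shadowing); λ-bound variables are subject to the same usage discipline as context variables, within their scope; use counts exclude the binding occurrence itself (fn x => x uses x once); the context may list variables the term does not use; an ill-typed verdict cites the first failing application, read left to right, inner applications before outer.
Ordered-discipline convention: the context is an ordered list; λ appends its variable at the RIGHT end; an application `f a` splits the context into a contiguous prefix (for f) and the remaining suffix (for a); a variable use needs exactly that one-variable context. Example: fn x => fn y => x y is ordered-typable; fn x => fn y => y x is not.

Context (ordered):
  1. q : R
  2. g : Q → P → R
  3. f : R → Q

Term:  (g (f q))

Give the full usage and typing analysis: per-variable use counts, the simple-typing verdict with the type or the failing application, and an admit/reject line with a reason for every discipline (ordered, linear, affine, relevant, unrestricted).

use counts: q=1; g=1; f=1
order of uses: g, f, q
typing: well-typed — term : P → R
ordered ✗ (use order g, f, q needs exchange)
linear ✓ (single use per variable (q, g, f))
affine ✓ (no duplicate uses among q, g, f)
relevant ✓ (at least one use each (q, g, f))
unrestricted ✓ (type-checks (P → R) and nothing is barred)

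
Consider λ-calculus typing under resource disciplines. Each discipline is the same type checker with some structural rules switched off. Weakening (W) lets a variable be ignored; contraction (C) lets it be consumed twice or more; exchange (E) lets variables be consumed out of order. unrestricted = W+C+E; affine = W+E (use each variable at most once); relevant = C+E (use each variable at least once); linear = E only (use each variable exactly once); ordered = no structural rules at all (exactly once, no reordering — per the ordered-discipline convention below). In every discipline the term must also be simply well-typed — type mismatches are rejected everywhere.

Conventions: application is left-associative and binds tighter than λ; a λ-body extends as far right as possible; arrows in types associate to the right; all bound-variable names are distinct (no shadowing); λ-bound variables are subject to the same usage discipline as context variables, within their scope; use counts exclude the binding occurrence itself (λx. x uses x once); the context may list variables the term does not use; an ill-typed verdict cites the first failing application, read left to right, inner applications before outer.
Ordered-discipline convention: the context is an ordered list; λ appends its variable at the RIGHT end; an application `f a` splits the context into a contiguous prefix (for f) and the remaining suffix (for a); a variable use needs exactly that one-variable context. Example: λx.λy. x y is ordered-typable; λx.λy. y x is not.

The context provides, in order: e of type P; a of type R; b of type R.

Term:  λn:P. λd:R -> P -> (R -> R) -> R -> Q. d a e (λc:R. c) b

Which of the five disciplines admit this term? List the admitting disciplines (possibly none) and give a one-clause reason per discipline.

accepted by: affine, unrestricted
use counts: e ×1, a ×1, b ×1, n (λ-bound) ×0, d (λ-bound) ×1, c (λ-bound) ×1
order of uses: d, a, e, c, b
typing: well-typed — term : P -> (R -> P -> (R -> R) -> R -> Q) -> Q
ordered: ✗ — needs weakening: n unused
linear: ✗ — needs weakening: n unused
affine: ✓ — no duplicate uses among e, a, b, n, d, c
relevant: ✗ — needs weakening: n unused
unrestricted: ✓ — well-typed at P -> (R -> P -> (R -> R) -> R -> Q) -> Q; no restrictions here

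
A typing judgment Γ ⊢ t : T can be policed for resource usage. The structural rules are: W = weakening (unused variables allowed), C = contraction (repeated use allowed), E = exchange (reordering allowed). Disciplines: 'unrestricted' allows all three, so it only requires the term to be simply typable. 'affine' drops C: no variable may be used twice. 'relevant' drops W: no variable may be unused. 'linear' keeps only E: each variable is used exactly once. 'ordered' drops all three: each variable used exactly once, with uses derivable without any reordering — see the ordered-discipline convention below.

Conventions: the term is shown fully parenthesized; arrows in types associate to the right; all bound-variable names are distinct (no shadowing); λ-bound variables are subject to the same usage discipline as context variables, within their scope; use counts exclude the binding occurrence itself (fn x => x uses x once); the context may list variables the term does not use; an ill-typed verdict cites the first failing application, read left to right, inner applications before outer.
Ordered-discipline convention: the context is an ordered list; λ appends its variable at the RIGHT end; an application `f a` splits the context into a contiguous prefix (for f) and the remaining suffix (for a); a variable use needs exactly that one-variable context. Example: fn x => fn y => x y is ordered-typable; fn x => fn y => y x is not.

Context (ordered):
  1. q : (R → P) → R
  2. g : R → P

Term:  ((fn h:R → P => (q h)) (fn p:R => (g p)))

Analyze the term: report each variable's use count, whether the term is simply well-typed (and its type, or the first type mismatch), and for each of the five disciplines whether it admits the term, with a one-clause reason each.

usage: q: 1; g: 1; h (bound): 1; p (bound): 1
uses in reading order: q, h, g, p
typing: ✓ — R
ordered: ✓, one use each (q, g, h, p); ordered split holds
linear: ✓, each of q, g, h, p used exactly once
affine: ✓, no duplicate uses among q, g, h, p
relevant: ✓, q, g, h, p: all used, weakening unneeded
unrestricted: ✓, well-typed at R; no restrictions here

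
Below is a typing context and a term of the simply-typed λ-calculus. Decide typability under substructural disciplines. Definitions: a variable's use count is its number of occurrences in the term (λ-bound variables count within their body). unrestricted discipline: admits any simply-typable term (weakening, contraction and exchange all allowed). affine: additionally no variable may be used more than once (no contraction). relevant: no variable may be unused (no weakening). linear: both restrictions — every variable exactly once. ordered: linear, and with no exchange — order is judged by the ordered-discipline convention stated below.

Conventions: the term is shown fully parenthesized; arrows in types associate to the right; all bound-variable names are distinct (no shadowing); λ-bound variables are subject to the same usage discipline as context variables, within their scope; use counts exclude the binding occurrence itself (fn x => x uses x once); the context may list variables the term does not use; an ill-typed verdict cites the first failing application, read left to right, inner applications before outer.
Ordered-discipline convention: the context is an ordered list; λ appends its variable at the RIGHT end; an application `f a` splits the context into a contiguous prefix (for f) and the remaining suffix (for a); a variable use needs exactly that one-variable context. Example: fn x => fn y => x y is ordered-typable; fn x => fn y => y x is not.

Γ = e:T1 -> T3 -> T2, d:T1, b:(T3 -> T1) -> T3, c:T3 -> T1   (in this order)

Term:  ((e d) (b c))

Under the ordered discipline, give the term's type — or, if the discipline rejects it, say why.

term : T2
use counts: e: 1×; d: 1×; b: 1×; c: 1×
left-to-right use order: e, d, b, c
typing: ✓ — T2
per-discipline verdicts: ordered ✓ | linear ✓ | affine ✓ | relevant ✓ | unrestricted ✓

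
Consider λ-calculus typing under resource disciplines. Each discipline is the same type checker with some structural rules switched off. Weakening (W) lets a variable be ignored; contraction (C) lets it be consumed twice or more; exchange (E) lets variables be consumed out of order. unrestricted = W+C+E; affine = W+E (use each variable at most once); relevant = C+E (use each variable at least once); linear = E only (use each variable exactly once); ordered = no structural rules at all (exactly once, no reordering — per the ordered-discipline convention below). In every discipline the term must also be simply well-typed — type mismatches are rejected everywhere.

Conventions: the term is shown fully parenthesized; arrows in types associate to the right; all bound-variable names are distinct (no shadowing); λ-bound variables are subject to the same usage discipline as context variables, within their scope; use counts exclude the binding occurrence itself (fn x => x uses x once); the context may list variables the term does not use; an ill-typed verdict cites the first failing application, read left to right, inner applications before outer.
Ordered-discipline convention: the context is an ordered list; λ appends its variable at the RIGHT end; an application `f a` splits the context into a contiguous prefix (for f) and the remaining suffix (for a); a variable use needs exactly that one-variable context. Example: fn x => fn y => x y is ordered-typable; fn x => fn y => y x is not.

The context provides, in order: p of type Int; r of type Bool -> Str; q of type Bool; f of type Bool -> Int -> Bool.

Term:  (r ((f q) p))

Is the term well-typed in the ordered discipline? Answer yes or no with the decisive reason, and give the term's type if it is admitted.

no — no ordered split (uses run r, f, q, p)
usage: p: 1, r: 1, q: 1, f: 1
left-to-right use order: r, f, q, p
typing: well-typed at Str
summary: ordered ✗, linear ✓, affine ✓, relevant ✓, unrestricted ✓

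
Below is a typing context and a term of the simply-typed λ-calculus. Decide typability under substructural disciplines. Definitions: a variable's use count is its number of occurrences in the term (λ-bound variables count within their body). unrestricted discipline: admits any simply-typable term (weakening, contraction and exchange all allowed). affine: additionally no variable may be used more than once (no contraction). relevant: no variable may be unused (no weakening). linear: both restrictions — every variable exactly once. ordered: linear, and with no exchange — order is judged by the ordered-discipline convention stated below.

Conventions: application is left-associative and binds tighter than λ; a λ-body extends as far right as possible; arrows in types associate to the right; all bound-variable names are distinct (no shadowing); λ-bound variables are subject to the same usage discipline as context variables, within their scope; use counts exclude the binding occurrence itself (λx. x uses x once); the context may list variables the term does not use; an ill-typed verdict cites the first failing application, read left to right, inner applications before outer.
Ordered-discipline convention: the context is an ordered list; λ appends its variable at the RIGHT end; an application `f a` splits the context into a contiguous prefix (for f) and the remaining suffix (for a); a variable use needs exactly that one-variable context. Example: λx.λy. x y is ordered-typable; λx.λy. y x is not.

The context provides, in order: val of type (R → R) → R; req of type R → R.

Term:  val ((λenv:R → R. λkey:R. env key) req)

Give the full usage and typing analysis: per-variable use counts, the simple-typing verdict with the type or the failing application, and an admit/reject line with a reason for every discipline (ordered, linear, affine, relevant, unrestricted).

counts: val ×1; req ×1; env (λ-bound) ×1; key (λ-bound) ×1
left-to-right use order: val, env, key, req
typing: well-typed at R
ordered: ✓, one use each (val, req, env, key); ordered split holds
linear: ✓, each of val, req, env, key used exactly once
affine: ✓, at most one use each (val, req, env, key)
relevant: ✓, every one of val, req, env, key appears
unrestricted: ✓, type-checks (R) and nothing is barred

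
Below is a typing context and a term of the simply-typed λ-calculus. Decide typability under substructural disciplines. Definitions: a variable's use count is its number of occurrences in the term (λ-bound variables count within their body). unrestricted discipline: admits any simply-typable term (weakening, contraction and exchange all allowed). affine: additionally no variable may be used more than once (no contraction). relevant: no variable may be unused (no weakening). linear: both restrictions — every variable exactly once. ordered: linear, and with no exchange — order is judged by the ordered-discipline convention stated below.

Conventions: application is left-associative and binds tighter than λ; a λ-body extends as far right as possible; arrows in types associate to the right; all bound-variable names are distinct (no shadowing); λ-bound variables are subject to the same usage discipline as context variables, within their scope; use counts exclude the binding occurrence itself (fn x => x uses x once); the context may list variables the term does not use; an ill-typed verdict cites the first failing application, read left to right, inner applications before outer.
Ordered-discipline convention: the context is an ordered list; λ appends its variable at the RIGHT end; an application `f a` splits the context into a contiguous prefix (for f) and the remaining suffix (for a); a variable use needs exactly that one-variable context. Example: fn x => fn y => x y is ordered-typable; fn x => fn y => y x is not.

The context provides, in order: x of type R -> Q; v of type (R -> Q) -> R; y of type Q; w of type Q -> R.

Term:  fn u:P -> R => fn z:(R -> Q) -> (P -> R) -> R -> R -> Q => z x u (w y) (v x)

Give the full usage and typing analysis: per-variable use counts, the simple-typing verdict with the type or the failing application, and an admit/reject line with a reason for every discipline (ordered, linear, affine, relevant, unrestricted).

use counts: x=2, v=1, y=1, w=1, u (bound)=1, z (bound)=1
use order (left to right): z, x, u, w, y, v, x
typing: the term checks, with type (P -> R) -> ((R -> Q) -> (P -> R) -> R -> R -> Q) -> Q
ordered: ✗, repeated use of x ×2
linear: ✗, repeated use of x ×2
affine: ✗, repeated use of x ×2
relevant: ✓, at least one use each (x, v, y, w, u, z)
unrestricted: ✓, well-typed at (P -> R) -> ((R -> Q) -> (P -> R) -> R -> R -> Q) -> Q; no restrictions here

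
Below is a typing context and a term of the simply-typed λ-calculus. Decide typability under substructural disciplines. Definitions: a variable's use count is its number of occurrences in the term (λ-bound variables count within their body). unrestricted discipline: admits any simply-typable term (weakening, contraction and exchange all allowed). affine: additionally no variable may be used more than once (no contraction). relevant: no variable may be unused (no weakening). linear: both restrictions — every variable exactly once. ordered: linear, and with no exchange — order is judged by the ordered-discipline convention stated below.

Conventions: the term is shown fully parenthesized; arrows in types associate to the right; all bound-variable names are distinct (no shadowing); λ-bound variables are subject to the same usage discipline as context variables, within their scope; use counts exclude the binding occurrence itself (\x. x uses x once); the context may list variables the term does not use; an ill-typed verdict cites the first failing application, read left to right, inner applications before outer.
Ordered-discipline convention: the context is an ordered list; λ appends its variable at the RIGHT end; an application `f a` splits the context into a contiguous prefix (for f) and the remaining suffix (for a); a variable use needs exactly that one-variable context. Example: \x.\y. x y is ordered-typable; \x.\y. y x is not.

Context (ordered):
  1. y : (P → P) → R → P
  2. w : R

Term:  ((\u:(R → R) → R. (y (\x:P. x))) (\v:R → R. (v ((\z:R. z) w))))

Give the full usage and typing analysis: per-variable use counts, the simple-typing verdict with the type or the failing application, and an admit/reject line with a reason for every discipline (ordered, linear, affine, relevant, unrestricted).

variable uses: y: 1×, w: 1×, u [bound]: 0×, x [bound]: 1×, v [bound]: 1×, z [bound]: 1×
order of uses: y, x, v, z, w
typing: well-typed at R → P
ordered: ✗ — needs weakening: u unused
linear: ✗ — needs weakening: u unused
affine: ✓ — at most one use each (y, w, u, x, v, z)
relevant: ✗ — needs weakening: u unused
unrestricted: ✓ — well-typed at R → P; no restrictions here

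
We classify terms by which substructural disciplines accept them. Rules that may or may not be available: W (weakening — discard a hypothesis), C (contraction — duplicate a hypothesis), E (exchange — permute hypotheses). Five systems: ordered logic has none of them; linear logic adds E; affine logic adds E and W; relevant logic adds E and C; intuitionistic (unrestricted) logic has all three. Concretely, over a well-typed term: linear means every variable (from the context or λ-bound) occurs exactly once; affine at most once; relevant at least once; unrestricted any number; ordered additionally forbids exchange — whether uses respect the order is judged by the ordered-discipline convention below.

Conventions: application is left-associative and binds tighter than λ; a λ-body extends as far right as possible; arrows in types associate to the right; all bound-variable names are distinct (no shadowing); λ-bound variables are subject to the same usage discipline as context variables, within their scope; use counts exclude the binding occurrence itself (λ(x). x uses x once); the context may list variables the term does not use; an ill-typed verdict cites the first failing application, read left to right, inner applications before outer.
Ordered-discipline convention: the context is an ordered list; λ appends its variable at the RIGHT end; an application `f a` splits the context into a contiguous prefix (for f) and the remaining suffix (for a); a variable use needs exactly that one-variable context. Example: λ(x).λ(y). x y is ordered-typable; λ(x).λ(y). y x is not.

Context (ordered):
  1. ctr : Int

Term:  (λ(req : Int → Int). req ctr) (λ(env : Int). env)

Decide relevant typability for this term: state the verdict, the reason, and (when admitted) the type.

yes — every one of ctr, req, env appears; term : Int
use counts: ctr: 1, req (bound): 1, env (bound): 1
left-to-right use order: req, ctr, env
typing: the term checks, with type Int
all disciplines: ordered ✗, linear ✓, affine ✓, relevant ✓, unrestricted ✓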